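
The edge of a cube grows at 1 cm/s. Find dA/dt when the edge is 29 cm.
348 cm²/s

A = 6s²
dA/dt = 12s · ds/dt = 12·29·1 = 348 cm²/s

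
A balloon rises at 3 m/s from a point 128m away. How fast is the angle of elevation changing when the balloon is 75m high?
0.017447 rad/s

tan(θ) = y/128
sec²(θ) · dθ/dt = (1/128) · dy/dt
dθ/dt = cos²(θ)/128 · 3 = 128/(128² + 75²) · 3
dθ/dt = 0.017447 rad/s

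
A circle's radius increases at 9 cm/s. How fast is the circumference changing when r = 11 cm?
18π cm/s

C = 2πr
dC/dt = 2π · dr/dt = 2π · 9 = 18π cm/s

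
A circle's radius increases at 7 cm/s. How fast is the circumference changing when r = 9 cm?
14π cm/s

C = 2πr
dC/dt = 2π · dr/dt = 2π · 7 = 14π cm/s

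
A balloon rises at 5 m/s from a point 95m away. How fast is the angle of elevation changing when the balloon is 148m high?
0.015358 rad/s

tan(θ) = y/95
sec²(θ) · dθ/dt = (1/95) · dy/dt
dθ/dt = cos²(θ)/95 · 5 = 95/(95² + 148²) · 5
dθ/dt = 0.015358 rad/s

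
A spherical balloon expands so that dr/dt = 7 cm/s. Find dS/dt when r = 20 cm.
1120π cm²/s

S = 4πr²
dS/dt = dS/dr · dr/dt = 8πr · 7
At r = 20: dS/dt = 1120π cm²/s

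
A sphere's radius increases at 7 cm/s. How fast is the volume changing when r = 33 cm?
30492π cm³/s

V = (4/3)πr³
dV/dt = dV/dr · dr/dt = 4πr² · 7
At r = 33: dV/dt = 30492π cm³/s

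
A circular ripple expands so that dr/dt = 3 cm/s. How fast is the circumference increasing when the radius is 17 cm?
6π cm/s

C = 2πr
dC/dt = 2π · dr/dt = 2π · 3 = 6π cm/s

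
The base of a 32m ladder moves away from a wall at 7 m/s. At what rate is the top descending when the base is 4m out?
√7/3 ≈ 0.8819 m/s

x² + y² = 32²
2x·dx/dt + 2y·dy/dt = 0
dy/dt = -x/y · dx/dt = -4/(12√7) · 7 = -√7/3 m/s
The top is descending at √7/3 ≈ 0.8819 m/s.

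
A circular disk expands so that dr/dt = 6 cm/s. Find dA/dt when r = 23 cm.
276π cm²/s

A = πr²
dA/dt = 2πr · dr/dt = 2π(23)(6) = 276π cm²/s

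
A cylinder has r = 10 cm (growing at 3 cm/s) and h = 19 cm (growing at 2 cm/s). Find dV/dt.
1340π cm³/s

V = πr²h
dV/dt = 2πrh·dr/dt + πr²·dh/dt
= 2π(10)(19)(3) + π(10)²(2)
= 1340π cm³/s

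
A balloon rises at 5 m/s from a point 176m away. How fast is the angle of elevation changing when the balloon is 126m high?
0.018783 rad/s

tan(θ) = y/176
sec²(θ) · dθ/dt = (1/176) · dy/dt
dθ/dt = cos²(θ)/176 · 5 = 176/(176² + 126²) · 5
dθ/dt = 0.018783 rad/s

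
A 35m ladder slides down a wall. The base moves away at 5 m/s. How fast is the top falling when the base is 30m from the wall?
30√13/13 ≈ 8.321 m/s

x² + y² = 35²
2x·dx/dt + 2y·dy/dt = 0
dy/dt = -x/y · dx/dt = -30/(5√13) · 5 = -30√13/13 m/s
The top is descending at 30√13/13 ≈ 8.321 m/s.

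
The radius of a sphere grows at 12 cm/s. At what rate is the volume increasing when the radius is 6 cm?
1728π cm³/s

V = (4/3)πr³
dV/dt = dV/dr · dr/dt = 4πr² · 12
At r = 6: dV/dt = 1728π cm³/s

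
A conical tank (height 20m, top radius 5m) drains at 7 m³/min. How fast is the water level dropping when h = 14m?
4/(7π) ≈ 0.1819 m/min

r/h = 5/20, so r = (1/4)h
V = (1/3)πr²h = (1/3)π((1/4)h)²h = (1/48)πh³
dV/dh = (1/16)πh²
dh/dt = (dV/dt)/(dV/dh) = -7/((1/16)π·14²) = -4/(7π) m/min
The level is dropping at 4/(7π) ≈ 0.1819 m/min.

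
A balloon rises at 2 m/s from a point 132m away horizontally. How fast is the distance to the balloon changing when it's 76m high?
19√58/145 ≈ 0.9979 m/s

z² = 132² + y²
z = √(132² + 76²) = 20√58
dz/dt = y/z · dy/dt = 76/(20√58) · 2 = 19√58/145 ≈ 0.9979 m/s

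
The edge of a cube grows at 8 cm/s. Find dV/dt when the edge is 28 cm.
18816 cm³/s

V = s³
dV/dt = 3s² · ds/dt = 3·28²·8 = 18816 cm³/s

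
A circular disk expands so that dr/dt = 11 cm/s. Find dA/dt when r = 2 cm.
44π cm²/s

A = πr²
dA/dt = 2πr · dr/dt = 2π(2)(11) = 44π cm²/s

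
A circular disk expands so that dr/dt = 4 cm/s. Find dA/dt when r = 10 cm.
80π cm²/s

A = πr²
dA/dt = 2πr · dr/dt = 2π(10)(4) = 80π cm²/s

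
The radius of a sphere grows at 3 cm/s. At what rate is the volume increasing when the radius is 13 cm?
2028π cm³/s

V = (4/3)πr³
dV/dt = dV/dr · dr/dt = 4πr² · 3
At r = 13: dV/dt = 2028π cm³/s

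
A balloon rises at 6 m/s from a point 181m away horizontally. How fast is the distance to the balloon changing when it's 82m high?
492√39485/39485 ≈ 2.476 m/s

z² = 181² + y²
z = √(181² + 82²) = √39485
dz/dt = y/z · dy/dt = 82/√39485 · 6 = 492√39485/39485 ≈ 2.476 m/s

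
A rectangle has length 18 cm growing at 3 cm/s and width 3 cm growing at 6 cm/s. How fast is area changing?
117 cm²/s

A = lw
dA/dt = w·dl/dt + l·dw/dt = 3·3 + 18·6 = 117 cm²/s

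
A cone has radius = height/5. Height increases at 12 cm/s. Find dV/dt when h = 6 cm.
432π/25 cm³/s

V = (1/3)π(h/5)²h = πh³/75
dV/dt = πh²/25 · 12
At h = 6: dV/dt = 432π/25 cm³/s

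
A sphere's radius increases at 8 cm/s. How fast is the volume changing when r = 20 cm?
12800π cm³/s

V = (4/3)πr³
dV/dt = dV/dr · dr/dt = 4πr² · 8
At r = 20: dV/dt = 12800π cm³/s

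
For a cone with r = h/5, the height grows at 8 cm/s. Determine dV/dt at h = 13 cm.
1352π/25 cm³/s

V = (1/3)π(h/5)²h = πh³/75
dV/dt = πh²/25 · 8
At h = 13: dV/dt = 1352π/25 cm³/s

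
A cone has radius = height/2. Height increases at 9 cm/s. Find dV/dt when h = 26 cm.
1521π cm³/s

V = (1/3)π(h/2)²h = πh³/12
dV/dt = πh²/4 · 9
At h = 26: dV/dt = 1521π cm³/s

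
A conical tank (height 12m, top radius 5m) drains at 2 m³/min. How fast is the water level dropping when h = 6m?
8/(25π) ≈ 0.1019 m/min

r/h = 5/12, so r = (5/12)h
V = (1/3)πr²h = (1/3)π((5/12)h)²h = (25/432)πh³
dV/dh = (25/144)πh²
dh/dt = (dV/dt)/(dV/dh) = -2/((25/144)π·6²) = -8/(25π) m/min
The level is dropping at 8/(25π) ≈ 0.1019 m/min.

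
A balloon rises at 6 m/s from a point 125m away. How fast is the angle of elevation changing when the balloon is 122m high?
0.024583 rad/s

tan(θ) = y/125
sec²(θ) · dθ/dt = (1/125) · dy/dt
dθ/dt = cos²(θ)/125 · 6 = 125/(125² + 122²) · 6
dθ/dt = 0.024583 rad/s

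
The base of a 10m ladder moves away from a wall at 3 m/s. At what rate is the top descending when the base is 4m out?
2√21/7 ≈ 1.309 m/s

x² + y² = 10²
2x·dx/dt + 2y·dy/dt = 0
dy/dt = -x/y · dx/dt = -4/(2√21) · 3 = -2√21/7 m/s
The top is descending at 2√21/7 ≈ 1.309 m/s.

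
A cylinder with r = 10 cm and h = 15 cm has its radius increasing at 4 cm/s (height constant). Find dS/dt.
280π cm²/s

S = 2πrh + 2πr² (lateral + bases)
dS/dt = (2πh + 4πr)·dr/dt = (2π·15 + 4π·10)·4
= 280π cm²/s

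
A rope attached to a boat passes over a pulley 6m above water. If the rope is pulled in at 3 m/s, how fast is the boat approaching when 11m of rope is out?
33√85/85 ≈ 3.579 m/s

rope² = x² + 6²
x = √(11² - 6²) = √85
dx/dt = (rope/x) · d(rope)/dt = (11/√85) · (-3) = -33√85/85 m/s
The boat approaches at 33√85/85 ≈ 3.579 m/s.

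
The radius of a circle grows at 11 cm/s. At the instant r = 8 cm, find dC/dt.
22π cm/s

C = 2πr
dC/dt = 2π · dr/dt = 2π · 11 = 22π cm/s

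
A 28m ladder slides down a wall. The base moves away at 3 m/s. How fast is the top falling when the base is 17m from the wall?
17√55/55 ≈ 2.292 m/s

x² + y² = 28²
2x·dx/dt + 2y·dy/dt = 0
dy/dt = -x/y · dx/dt = -17/(3√55) · 3 = -17√55/55 m/s
The top is descending at 17√55/55 ≈ 2.292 m/s.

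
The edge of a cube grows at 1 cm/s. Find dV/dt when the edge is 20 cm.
1200 cm³/s

V = s³
dV/dt = 3s² · ds/dt = 3·20²·1 = 1200 cm³/s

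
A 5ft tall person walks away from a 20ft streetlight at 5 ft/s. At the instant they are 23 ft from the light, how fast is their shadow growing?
5/3 ft/s

By similar triangles: 20/(x+s) = 5/s
Solving: s = 5x/15
ds/dt = 5/15 · dx/dt = 1/3 · 5 = 5/3 ft/s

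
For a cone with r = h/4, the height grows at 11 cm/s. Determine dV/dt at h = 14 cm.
539π/4 cm³/s

V = (1/3)π(h/4)²h = πh³/48
dV/dt = πh²/16 · 11
At h = 14: dV/dt = 539π/4 cm³/s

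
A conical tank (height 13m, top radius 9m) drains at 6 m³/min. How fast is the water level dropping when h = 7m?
338/(1323π) ≈ 0.08132 m/min

r/h = 9/13, so r = (9/13)h
V = (1/3)πr²h = (1/3)π((9/13)h)²h = (27/169)πh³
dV/dh = (81/169)πh²
dh/dt = (dV/dt)/(dV/dh) = -6/((81/169)π·7²) = -338/(1323π) m/min
The level is dropping at 338/(1323π) ≈ 0.08132 m/min.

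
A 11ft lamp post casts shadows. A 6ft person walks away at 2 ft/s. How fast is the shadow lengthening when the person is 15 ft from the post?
12/5 ft/s

By similar triangles: 11/(x+s) = 6/s
Solving: s = 6x/5
ds/dt = 6/5 · dx/dt = 6/5 · 2 = 12/5 ft/s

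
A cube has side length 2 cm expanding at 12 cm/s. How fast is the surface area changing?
288 cm²/s

A = 6s²
dA/dt = 12s · ds/dt = 12·2·12 = 288 cm²/s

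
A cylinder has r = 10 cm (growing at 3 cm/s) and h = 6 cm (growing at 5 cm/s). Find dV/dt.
860π cm³/s

V = πr²h
dV/dt = 2πrh·dr/dt + πr²·dh/dt
= 2π(10)(6)(3) + π(10)²(5)
= 860π cm³/s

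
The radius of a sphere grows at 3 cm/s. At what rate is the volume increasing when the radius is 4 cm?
192π cm³/s

V = (4/3)πr³
dV/dt = dV/dr · dr/dt = 4πr² · 3
At r = 4: dV/dt = 192π cm³/s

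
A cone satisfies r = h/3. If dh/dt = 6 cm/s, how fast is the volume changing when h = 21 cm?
294π cm³/s

V = (1/3)π(h/3)²h = πh³/27
dV/dt = πh²/9 · 6
At h = 21: dV/dt = 294π cm³/s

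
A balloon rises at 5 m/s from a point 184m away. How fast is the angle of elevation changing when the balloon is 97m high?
0.021264 rad/s

tan(θ) = y/184
sec²(θ) · dθ/dt = (1/184) · dy/dt
dθ/dt = cos²(θ)/184 · 5 = 184/(184² + 97²) · 5
dθ/dt = 0.021264 rad/s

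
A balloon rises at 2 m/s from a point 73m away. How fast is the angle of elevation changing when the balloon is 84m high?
0.011788 rad/s

tan(θ) = y/73
sec²(θ) · dθ/dt = (1/73) · dy/dt
dθ/dt = cos²(θ)/73 · 2 = 73/(73² + 84²) · 2
dθ/dt = 0.011788 rad/s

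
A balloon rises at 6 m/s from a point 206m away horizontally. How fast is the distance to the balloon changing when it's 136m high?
408√15233/15233 ≈ 3.306 m/s

z² = 206² + y²
z = √(206² + 136²) = 2√15233
dz/dt = y/z · dy/dt = 136/(2√15233) · 6 = 408√15233/15233 ≈ 3.306 m/s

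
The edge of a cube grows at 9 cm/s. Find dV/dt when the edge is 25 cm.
16875 cm³/s

V = s³
dV/dt = 3s² · ds/dt = 3·25²·9 = 16875 cm³/s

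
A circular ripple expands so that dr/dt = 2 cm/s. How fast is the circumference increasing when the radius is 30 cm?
4π cm/s

C = 2πr
dC/dt = 2π · dr/dt = 2π · 2 = 4π cm/s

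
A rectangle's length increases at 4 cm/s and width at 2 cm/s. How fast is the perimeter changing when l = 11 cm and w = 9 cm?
12 cm/s

P = 2(l + w)
dP/dt = 2(dl/dt + dw/dt) = 2(4 + 2) = 12 cm/s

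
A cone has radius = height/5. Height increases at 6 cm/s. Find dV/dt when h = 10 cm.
24π cm³/s

V = (1/3)π(h/5)²h = πh³/75
dV/dt = πh²/25 · 6
At h = 10: dV/dt = 24π cm³/s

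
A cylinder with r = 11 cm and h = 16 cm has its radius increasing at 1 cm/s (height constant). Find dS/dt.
76π cm²/s

S = 2πrh + 2πr² (lateral + bases)
dS/dt = (2πh + 4πr)·dr/dt = (2π·16 + 4π·11)·1
= 76π cm²/s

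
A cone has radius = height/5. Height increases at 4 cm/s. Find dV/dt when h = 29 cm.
3364π/25 cm³/s

V = (1/3)π(h/5)²h = πh³/75
dV/dt = πh²/25 · 4
At h = 29: dV/dt = 3364π/25 cm³/s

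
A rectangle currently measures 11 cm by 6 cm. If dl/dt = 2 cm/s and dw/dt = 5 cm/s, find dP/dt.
14 cm/s

P = 2(l + w)
dP/dt = 2(dl/dt + dw/dt) = 2(2 + 5) = 14 cm/s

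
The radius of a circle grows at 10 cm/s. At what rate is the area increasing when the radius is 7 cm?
140π cm²/s

A = πr²
dA/dt = 2πr · dr/dt = 2π(7)(10) = 140π cm²/s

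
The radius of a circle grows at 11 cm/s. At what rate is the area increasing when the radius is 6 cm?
132π cm²/s

A = πr²
dA/dt = 2πr · dr/dt = 2π(6)(11) = 132π cm²/s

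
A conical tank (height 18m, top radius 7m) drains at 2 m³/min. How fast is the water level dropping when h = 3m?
72/(49π) ≈ 0.4677 m/min

r/h = 7/18, so r = (7/18)h
V = (1/3)πr²h = (1/3)π((7/18)h)²h = (49/972)πh³
dV/dh = (49/324)πh²
dh/dt = (dV/dt)/(dV/dh) = -2/((49/324)π·3²) = -72/(49π) m/min
The level is dropping at 72/(49π) ≈ 0.4677 m/min.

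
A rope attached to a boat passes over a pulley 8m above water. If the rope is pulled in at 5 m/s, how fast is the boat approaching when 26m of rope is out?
65√17/51 ≈ 5.255 m/s

rope² = x² + 8²
x = √(26² - 8²) = 6√17
dx/dt = (rope/x) · d(rope)/dt = (26/(6√17)) · (-5) = -65√17/51 m/s
The boat approaches at 65√17/51 ≈ 5.255 m/s.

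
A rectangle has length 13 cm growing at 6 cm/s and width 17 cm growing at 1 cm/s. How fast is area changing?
115 cm²/s

A = lw
dA/dt = w·dl/dt + l·dw/dt = 17·6 + 13·1 = 115 cm²/s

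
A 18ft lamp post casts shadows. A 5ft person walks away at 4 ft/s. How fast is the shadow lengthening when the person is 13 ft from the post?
20/13 ft/s

By similar triangles: 18/(x+s) = 5/s
Solving: s = 5x/13
ds/dt = 5/13 · dx/dt = 5/13 · 4 = 20/13 ft/s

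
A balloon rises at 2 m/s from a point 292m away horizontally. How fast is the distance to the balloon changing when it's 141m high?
282√105145/105145 ≈ 0.8697 m/s

z² = 292² + y²
z = √(292² + 141²) = √105145
dz/dt = y/z · dy/dt = 141/√105145 · 2 = 282√105145/105145 ≈ 0.8697 m/s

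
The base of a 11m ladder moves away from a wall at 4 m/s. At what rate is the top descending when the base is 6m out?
24√85/85 ≈ 2.603 m/s

x² + y² = 11²
2x·dx/dt + 2y·dy/dt = 0
dy/dt = -x/y · dx/dt = -6/√85 · 4 = -24√85/85 m/s
The top is descending at 24√85/85 ≈ 2.603 m/s.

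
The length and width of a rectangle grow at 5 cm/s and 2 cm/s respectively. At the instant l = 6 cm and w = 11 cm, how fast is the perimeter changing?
14 cm/s

P = 2(l + w)
dP/dt = 2(dl/dt + dw/dt) = 2(5 + 2) = 14 cm/s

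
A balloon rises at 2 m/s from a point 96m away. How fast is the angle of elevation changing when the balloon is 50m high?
0.016388 rad/s

tan(θ) = y/96
sec²(θ) · dθ/dt = (1/96) · dy/dt
dθ/dt = cos²(θ)/96 · 2 = 96/(96² + 50²) · 2
dθ/dt = 0.016388 rad/s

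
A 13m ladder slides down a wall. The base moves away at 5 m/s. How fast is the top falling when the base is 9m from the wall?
45√22/44 ≈ 4.797 m/s

x² + y² = 13²
2x·dx/dt + 2y·dy/dt = 0
dy/dt = -x/y · dx/dt = -9/(2√22) · 5 = -45√22/44 m/s
The top is descending at 45√22/44 ≈ 4.797 m/s.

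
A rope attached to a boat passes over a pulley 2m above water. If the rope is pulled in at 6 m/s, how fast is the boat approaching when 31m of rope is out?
62√957/319 ≈ 6.013 m/s

rope² = x² + 2²
x = √(31² - 2²) = √957
dx/dt = (rope/x) · d(rope)/dt = (31/√957) · (-6) = -62√957/319 m/s
The boat approaches at 62√957/319 ≈ 6.013 m/s.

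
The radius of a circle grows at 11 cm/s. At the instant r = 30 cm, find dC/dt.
22π cm/s

C = 2πr
dC/dt = 2π · dr/dt = 2π · 11 = 22π cm/s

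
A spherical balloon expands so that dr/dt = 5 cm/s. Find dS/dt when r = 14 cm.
560π cm²/s

S = 4πr²
dS/dt = dS/dr · dr/dt = 8πr · 5
At r = 14: dS/dt = 560π cm²/s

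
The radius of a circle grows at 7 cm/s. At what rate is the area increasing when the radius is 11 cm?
154π cm²/s

A = πr²
dA/dt = 2πr · dr/dt = 2π(11)(7) = 154π cm²/s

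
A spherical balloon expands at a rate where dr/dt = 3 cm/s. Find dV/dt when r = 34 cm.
13872π cm³/s

V = (4/3)πr³
dV/dt = dV/dr · dr/dt = 4πr² · 3
At r = 34: dV/dt = 13872π cm³/s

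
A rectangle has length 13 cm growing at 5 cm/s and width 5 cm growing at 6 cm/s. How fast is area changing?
103 cm²/s

A = lw
dA/dt = w·dl/dt + l·dw/dt = 5·5 + 13·6 = 103 cm²/s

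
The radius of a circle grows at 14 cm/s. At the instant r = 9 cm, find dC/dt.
28π cm/s

C = 2πr
dC/dt = 2π · dr/dt = 2π · 14 = 28π cm/s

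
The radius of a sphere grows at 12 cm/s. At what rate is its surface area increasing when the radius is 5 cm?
480π cm²/s

S = 4πr²
dS/dt = dS/dr · dr/dt = 8πr · 12
At r = 5: dS/dt = 480π cm²/s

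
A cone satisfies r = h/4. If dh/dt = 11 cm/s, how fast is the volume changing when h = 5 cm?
275π/16 cm³/s

V = (1/3)π(h/4)²h = πh³/48
dV/dt = πh²/16 · 11
At h = 5: dV/dt = 275π/16 cm³/s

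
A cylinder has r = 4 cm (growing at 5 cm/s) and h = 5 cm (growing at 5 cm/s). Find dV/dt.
280π cm³/s

V = πr²h
dV/dt = 2πrh·dr/dt + πr²·dh/dt
= 2π(4)(5)(5) + π(4)²(5)
= 280π cm³/s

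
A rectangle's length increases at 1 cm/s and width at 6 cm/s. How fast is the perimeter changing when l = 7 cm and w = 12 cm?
14 cm/s

P = 2(l + w)
dP/dt = 2(dl/dt + dw/dt) = 2(1 + 6) = 14 cm/s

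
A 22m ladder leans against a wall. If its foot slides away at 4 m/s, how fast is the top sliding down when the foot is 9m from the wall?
36√403/403 ≈ 1.793 m/s

x² + y² = 22²
2x·dx/dt + 2y·dy/dt = 0
dy/dt = -x/y · dx/dt = -9/√403 · 4 = -36√403/403 m/s
The top is descending at 36√403/403 ≈ 1.793 m/s.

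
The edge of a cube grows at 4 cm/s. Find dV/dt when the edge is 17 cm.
3468 cm³/s

V = s³
dV/dt = 3s² · ds/dt = 3·17²·4 = 3468 cm³/s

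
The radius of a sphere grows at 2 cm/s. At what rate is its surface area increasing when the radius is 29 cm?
464π cm²/s

S = 4πr²
dS/dt = dS/dr · dr/dt = 8πr · 2
At r = 29: dS/dt = 464π cm²/s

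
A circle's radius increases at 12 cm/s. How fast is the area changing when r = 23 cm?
552π cm²/s

A = πr²
dA/dt = 2πr · dr/dt = 2π(23)(12) = 552π cm²/s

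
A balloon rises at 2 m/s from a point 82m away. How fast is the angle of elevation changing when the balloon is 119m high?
0.007853 rad/s

tan(θ) = y/82
sec²(θ) · dθ/dt = (1/82) · dy/dt
dθ/dt = cos²(θ)/82 · 2 = 82/(82² + 119²) · 2
dθ/dt = 0.007853 rad/s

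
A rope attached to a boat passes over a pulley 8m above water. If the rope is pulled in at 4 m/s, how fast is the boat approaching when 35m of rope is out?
140√129/387 ≈ 4.109 m/s

rope² = x² + 8²
x = √(35² - 8²) = 3√129
dx/dt = (rope/x) · d(rope)/dt = (35/(3√129)) · (-4) = -140√129/387 m/s
The boat approaches at 140√129/387 ≈ 4.109 m/s.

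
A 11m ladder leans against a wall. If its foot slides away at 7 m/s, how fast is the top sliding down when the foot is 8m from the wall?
56√57/57 ≈ 7.417 m/s

x² + y² = 11²
2x·dx/dt + 2y·dy/dt = 0
dy/dt = -x/y · dx/dt = -8/√57 · 7 = -56√57/57 m/s
The top is descending at 56√57/57 ≈ 7.417 m/s.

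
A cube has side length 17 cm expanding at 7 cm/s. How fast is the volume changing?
6069 cm³/s

V = s³
dV/dt = 3s² · ds/dt = 3·17²·7 = 6069 cm³/s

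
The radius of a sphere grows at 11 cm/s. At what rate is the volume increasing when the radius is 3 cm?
396π cm³/s

V = (4/3)πr³
dV/dt = dV/dr · dr/dt = 4πr² · 11
At r = 3: dV/dt = 396π cm³/s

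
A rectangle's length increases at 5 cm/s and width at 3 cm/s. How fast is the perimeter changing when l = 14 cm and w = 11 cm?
16 cm/s

P = 2(l + w)
dP/dt = 2(dl/dt + dw/dt) = 2(5 + 3) = 16 cm/s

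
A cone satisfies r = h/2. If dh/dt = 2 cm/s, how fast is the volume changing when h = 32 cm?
512π cm³/s

V = (1/3)π(h/2)²h = πh³/12
dV/dt = πh²/4 · 2
At h = 32: dV/dt = 512π cm³/s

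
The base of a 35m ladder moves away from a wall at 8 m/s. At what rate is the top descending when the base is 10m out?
16√5/15 ≈ 2.385 m/s

x² + y² = 35²
2x·dx/dt + 2y·dy/dt = 0
dy/dt = -x/y · dx/dt = -10/(15√5) · 8 = -16√5/15 m/s
The top is descending at 16√5/15 ≈ 2.385 m/s.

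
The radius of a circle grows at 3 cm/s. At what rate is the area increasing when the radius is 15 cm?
90π cm²/s

A = πr²
dA/dt = 2πr · dr/dt = 2π(15)(3) = 90π cm²/s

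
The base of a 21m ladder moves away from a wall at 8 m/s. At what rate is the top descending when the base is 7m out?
2√2 ≈ 2.828 m/s

x² + y² = 21²
2x·dx/dt + 2y·dy/dt = 0
dy/dt = -x/y · dx/dt = -7/(14√2) · 8 = -2√2 m/s
The top is descending at 2√2 ≈ 2.828 m/s.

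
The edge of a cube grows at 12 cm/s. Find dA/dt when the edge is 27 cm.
3888 cm²/s

A = 6s²
dA/dt = 12s · ds/dt = 12·27·12 = 3888 cm²/s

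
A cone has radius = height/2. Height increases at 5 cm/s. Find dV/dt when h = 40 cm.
2000π cm³/s

V = (1/3)π(h/2)²h = πh³/12
dV/dt = πh²/4 · 5
At h = 40: dV/dt = 2000π cm³/s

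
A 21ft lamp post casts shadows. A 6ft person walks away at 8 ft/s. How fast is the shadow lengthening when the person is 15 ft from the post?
16/5 ft/s

By similar triangles: 21/(x+s) = 6/s
Solving: s = 6x/15
ds/dt = 6/15 · dx/dt = 2/5 · 8 = 16/5 ft/s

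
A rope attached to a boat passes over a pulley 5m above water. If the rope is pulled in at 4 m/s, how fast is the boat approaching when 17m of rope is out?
17√66/33 ≈ 4.185 m/s

rope² = x² + 5²
x = √(17² - 5²) = 2√66
dx/dt = (rope/x) · d(rope)/dt = (17/(2√66)) · (-4) = -17√66/33 m/s
The boat approaches at 17√66/33 ≈ 4.185 m/s.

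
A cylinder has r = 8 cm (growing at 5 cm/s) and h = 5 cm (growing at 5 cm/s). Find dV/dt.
720π cm³/s

V = πr²h
dV/dt = 2πrh·dr/dt + πr²·dh/dt
= 2π(8)(5)(5) + π(8)²(5)
= 720π cm³/s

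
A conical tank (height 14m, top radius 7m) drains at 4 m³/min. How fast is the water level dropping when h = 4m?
1/π ≈ 0.3183 m/min

r/h = 7/14, so r = (1/2)h
V = (1/3)πr²h = (1/3)π((1/2)h)²h = (1/12)πh³
dV/dh = (1/4)πh²
dh/dt = (dV/dt)/(dV/dh) = -4/((1/4)π·4²) = -1/π m/min
The level is dropping at 1/π ≈ 0.3183 m/min.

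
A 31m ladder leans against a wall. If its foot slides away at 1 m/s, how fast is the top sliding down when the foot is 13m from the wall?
13√22/132 ≈ 0.4619 m/s

x² + y² = 31²
2x·dx/dt + 2y·dy/dt = 0
dy/dt = -x/y · dx/dt = -13/(6√22) · 1 = -13√22/132 m/s
The top is descending at 13√22/132 ≈ 0.4619 m/s.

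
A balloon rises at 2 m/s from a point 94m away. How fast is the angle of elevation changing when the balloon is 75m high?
0.013 rad/s

tan(θ) = y/94
sec²(θ) · dθ/dt = (1/94) · dy/dt
dθ/dt = cos²(θ)/94 · 2 = 94/(94² + 75²) · 2
dθ/dt = 0.013 rad/s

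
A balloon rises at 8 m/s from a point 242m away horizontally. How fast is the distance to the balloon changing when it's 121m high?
8√5/5 ≈ 3.578 m/s

z² = 242² + y²
z = √(242² + 121²) = 121√5
dz/dt = y/z · dy/dt = 121/(121√5) · 8 = 8√5/5 ≈ 3.578 m/s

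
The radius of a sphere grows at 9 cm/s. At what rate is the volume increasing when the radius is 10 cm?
3600π cm³/s

V = (4/3)πr³
dV/dt = dV/dr · dr/dt = 4πr² · 9
At r = 10: dV/dt = 3600π cm³/s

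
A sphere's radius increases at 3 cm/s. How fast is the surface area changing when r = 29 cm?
696π cm²/s

S = 4πr²
dS/dt = dS/dr · dr/dt = 8πr · 3
At r = 29: dS/dt = 696π cm²/s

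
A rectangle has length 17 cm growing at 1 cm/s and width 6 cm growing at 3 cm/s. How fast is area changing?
57 cm²/s

A = lw
dA/dt = w·dl/dt + l·dw/dt = 6·1 + 17·3 = 57 cm²/s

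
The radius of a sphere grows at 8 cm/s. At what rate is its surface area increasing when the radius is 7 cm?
448π cm²/s

S = 4πr²
dS/dt = dS/dr · dr/dt = 8πr · 8
At r = 7: dS/dt = 448π cm²/s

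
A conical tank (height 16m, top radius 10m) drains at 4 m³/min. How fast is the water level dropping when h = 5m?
256/(625π) ≈ 0.1304 m/min

r/h = 10/16, so r = (5/8)h
V = (1/3)πr²h = (1/3)π((5/8)h)²h = (25/192)πh³
dV/dh = (25/64)πh²
dh/dt = (dV/dt)/(dV/dh) = -4/((25/64)π·5²) = -256/(625π) m/min
The level is dropping at 256/(625π) ≈ 0.1304 m/min.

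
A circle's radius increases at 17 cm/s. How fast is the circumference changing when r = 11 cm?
34π cm/s

C = 2πr
dC/dt = 2π · dr/dt = 2π · 17 = 34π cm/s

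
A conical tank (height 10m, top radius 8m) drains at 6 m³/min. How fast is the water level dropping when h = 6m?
25/(96π) ≈ 0.08289 m/min

r/h = 8/10, so r = (4/5)h
V = (1/3)πr²h = (1/3)π((4/5)h)²h = (16/75)πh³
dV/dh = (16/25)πh²
dh/dt = (dV/dt)/(dV/dh) = -6/((16/25)π·6²) = -25/(96π) m/min
The level is dropping at 25/(96π) ≈ 0.08289 m/min.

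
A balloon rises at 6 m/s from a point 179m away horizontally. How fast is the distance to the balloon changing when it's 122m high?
732√1877/9385 ≈ 3.379 m/s

z² = 179² + y²
z = √(179² + 122²) = 5√1877
dz/dt = y/z · dy/dt = 122/(5√1877) · 6 = 732√1877/9385 ≈ 3.379 m/s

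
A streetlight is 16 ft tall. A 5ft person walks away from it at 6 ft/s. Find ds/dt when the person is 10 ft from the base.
30/11 ft/s

By similar triangles: 16/(x+s) = 5/s
Solving: s = 5x/11
ds/dt = 5/11 · dx/dt = 5/11 · 6 = 30/11 ft/s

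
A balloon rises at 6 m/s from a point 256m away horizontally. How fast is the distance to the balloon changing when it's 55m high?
330√68561/68561 ≈ 1.26 m/s

z² = 256² + y²
z = √(256² + 55²) = √68561
dz/dt = y/z · dy/dt = 55/√68561 · 6 = 330√68561/68561 ≈ 1.26 m/s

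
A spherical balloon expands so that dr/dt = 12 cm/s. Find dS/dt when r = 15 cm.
1440π cm²/s

S = 4πr²
dS/dt = dS/dr · dr/dt = 8πr · 12
At r = 15: dS/dt = 1440π cm²/s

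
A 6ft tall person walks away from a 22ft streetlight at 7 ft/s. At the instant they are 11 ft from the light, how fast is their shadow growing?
21/8 ft/s

By similar triangles: 22/(x+s) = 6/s
Solving: s = 6x/16
ds/dt = 6/16 · dx/dt = 3/8 · 7 = 21/8 ft/s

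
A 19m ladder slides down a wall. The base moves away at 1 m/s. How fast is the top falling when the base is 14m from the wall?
14√165/165 ≈ 1.09 m/s

x² + y² = 19²
2x·dx/dt + 2y·dy/dt = 0
dy/dt = -x/y · dx/dt = -14/√165 · 1 = -14√165/165 m/s
The top is descending at 14√165/165 ≈ 1.09 m/s.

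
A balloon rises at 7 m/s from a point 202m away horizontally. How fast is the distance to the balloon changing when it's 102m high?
357√12802/12802 ≈ 3.155 m/s

z² = 202² + y²
z = √(202² + 102²) = 2√12802
dz/dt = y/z · dy/dt = 102/(2√12802) · 7 = 357√12802/12802 ≈ 3.155 m/s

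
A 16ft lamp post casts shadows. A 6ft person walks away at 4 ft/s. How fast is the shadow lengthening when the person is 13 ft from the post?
12/5 ft/s

By similar triangles: 16/(x+s) = 6/s
Solving: s = 6x/10
ds/dt = 6/10 · dx/dt = 3/5 · 4 = 12/5 ft/s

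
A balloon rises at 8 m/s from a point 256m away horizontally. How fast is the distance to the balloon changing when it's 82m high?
328√18065/18065 ≈ 2.44 m/s

z² = 256² + y²
z = √(256² + 82²) = 2√18065
dz/dt = y/z · dy/dt = 82/(2√18065) · 8 = 328√18065/18065 ≈ 2.44 m/s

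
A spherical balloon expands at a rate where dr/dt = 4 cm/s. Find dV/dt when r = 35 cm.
19600π cm³/s

V = (4/3)πr³
dV/dt = dV/dr · dr/dt = 4πr² · 4
At r = 35: dV/dt = 19600π cm³/s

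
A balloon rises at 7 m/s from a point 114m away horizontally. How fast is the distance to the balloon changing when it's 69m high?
161√1973/1973 ≈ 3.625 m/s

z² = 114² + y²
z = √(114² + 69²) = 3√1973
dz/dt = y/z · dy/dt = 69/(3√1973) · 7 = 161√1973/1973 ≈ 3.625 m/s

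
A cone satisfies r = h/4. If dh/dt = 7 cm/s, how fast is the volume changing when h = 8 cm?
28π cm³/s

V = (1/3)π(h/4)²h = πh³/48
dV/dt = πh²/16 · 7
At h = 8: dV/dt = 28π cm³/s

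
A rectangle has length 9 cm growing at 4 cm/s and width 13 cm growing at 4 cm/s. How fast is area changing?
88 cm²/s

A = lw
dA/dt = w·dl/dt + l·dw/dt = 13·4 + 9·4 = 88 cm²/s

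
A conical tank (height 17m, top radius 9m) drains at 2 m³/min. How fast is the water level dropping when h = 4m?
289/(648π) ≈ 0.142 m/min

r/h = 9/17, so r = (9/17)h
V = (1/3)πr²h = (1/3)π((9/17)h)²h = (27/289)πh³
dV/dh = (81/289)πh²
dh/dt = (dV/dt)/(dV/dh) = -2/((81/289)π·4²) = -289/(648π) m/min
The level is dropping at 289/(648π) ≈ 0.142 m/min.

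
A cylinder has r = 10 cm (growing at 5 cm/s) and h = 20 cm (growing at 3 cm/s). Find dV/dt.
2300π cm³/s

V = πr²h
dV/dt = 2πrh·dr/dt + πr²·dh/dt
= 2π(10)(20)(5) + π(10)²(3)
= 2300π cm³/s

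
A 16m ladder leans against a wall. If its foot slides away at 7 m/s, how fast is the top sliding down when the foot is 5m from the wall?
5√231/33 ≈ 2.303 m/s

x² + y² = 16²
2x·dx/dt + 2y·dy/dt = 0
dy/dt = -x/y · dx/dt = -5/√231 · 7 = -5√231/33 m/s
The top is descending at 5√231/33 ≈ 2.303 m/s.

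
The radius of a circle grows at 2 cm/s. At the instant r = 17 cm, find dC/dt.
4π cm/s

C = 2πr
dC/dt = 2π · dr/dt = 2π · 2 = 4π cm/s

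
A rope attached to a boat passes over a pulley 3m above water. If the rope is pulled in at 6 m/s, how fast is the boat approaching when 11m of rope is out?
33√7/14 ≈ 6.236 m/s

rope² = x² + 3²
x = √(11² - 3²) = 4√7
dx/dt = (rope/x) · d(rope)/dt = (11/(4√7)) · (-6) = -33√7/14 m/s
The boat approaches at 33√7/14 ≈ 6.236 m/s.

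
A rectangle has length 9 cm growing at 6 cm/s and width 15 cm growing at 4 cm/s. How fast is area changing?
126 cm²/s

A = lw
dA/dt = w·dl/dt + l·dw/dt = 15·6 + 9·4 = 126 cm²/s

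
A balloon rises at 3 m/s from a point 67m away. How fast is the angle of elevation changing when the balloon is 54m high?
0.027144 rad/s

tan(θ) = y/67
sec²(θ) · dθ/dt = (1/67) · dy/dt
dθ/dt = cos²(θ)/67 · 3 = 67/(67² + 54²) · 3
dθ/dt = 0.027144 rad/s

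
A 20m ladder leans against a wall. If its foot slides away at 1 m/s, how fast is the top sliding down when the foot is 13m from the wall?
13√231/231 ≈ 0.8553 m/s

x² + y² = 20²
2x·dx/dt + 2y·dy/dt = 0
dy/dt = -x/y · dx/dt = -13/√231 · 1 = -13√231/231 m/s
The top is descending at 13√231/231 ≈ 0.8553 m/s.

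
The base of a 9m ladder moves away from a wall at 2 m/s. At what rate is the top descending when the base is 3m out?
√2/2 ≈ 0.7071 m/s

x² + y² = 9²
2x·dx/dt + 2y·dy/dt = 0
dy/dt = -x/y · dx/dt = -3/(6√2) · 2 = -√2/2 m/s
The top is descending at √2/2 ≈ 0.7071 m/s.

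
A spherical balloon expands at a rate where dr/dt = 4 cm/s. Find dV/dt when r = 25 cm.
10000π cm³/s

V = (4/3)πr³
dV/dt = dV/dr · dr/dt = 4πr² · 4
At r = 25: dV/dt = 10000π cm³/s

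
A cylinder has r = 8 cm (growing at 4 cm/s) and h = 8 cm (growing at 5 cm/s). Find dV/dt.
832π cm³/s

V = πr²h
dV/dt = 2πrh·dr/dt + πr²·dh/dt
= 2π(8)(8)(4) + π(8)²(5)
= 832π cm³/s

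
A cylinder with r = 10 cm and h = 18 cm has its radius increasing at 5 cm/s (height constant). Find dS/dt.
380π cm²/s

S = 2πrh + 2πr² (lateral + bases)
dS/dt = (2πh + 4πr)·dr/dt = (2π·18 + 4π·10)·5
= 380π cm²/s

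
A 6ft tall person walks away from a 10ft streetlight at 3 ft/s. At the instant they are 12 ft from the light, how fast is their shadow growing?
9/2 ft/s

By similar triangles: 10/(x+s) = 6/s
Solving: s = 6x/4
ds/dt = 6/4 · dx/dt = 3/2 · 3 = 9/2 ft/s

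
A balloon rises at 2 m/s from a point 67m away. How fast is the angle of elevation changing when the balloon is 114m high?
0.007664 rad/s

tan(θ) = y/67
sec²(θ) · dθ/dt = (1/67) · dy/dt
dθ/dt = cos²(θ)/67 · 2 = 67/(67² + 114²) · 2
dθ/dt = 0.007664 rad/s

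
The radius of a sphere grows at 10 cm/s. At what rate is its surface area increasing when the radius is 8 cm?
640π cm²/s

S = 4πr²
dS/dt = dS/dr · dr/dt = 8πr · 10
At r = 8: dS/dt = 640π cm²/s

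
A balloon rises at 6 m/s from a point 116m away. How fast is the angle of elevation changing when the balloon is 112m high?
0.026769 rad/s

tan(θ) = y/116
sec²(θ) · dθ/dt = (1/116) · dy/dt
dθ/dt = cos²(θ)/116 · 6 = 116/(116² + 112²) · 6
dθ/dt = 0.026769 rad/s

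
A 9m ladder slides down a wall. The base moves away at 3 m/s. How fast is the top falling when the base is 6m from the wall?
6√5/5 ≈ 2.683 m/s

x² + y² = 9²
2x·dx/dt + 2y·dy/dt = 0
dy/dt = -x/y · dx/dt = -6/(3√5) · 3 = -6√5/5 m/s
The top is descending at 6√5/5 ≈ 2.683 m/s.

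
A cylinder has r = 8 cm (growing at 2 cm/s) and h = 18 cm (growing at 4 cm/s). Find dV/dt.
832π cm³/s

V = πr²h
dV/dt = 2πrh·dr/dt + πr²·dh/dt
= 2π(8)(18)(2) + π(8)²(4)
= 832π cm³/s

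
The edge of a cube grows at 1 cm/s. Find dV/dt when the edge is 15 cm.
675 cm³/s

V = s³
dV/dt = 3s² · ds/dt = 3·15²·1 = 675 cm³/s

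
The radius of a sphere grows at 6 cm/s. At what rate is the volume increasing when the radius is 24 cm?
13824π cm³/s

V = (4/3)πr³
dV/dt = dV/dr · dr/dt = 4πr² · 6
At r = 24: dV/dt = 13824π cm³/s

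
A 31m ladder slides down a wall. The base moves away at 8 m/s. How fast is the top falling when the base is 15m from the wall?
15√46/23 ≈ 4.423 m/s

x² + y² = 31²
2x·dx/dt + 2y·dy/dt = 0
dy/dt = -x/y · dx/dt = -15/(4√46) · 8 = -15√46/23 m/s
The top is descending at 15√46/23 ≈ 4.423 m/s.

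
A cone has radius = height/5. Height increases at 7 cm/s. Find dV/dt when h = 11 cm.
847π/25 cm³/s

V = (1/3)π(h/5)²h = πh³/75
dV/dt = πh²/25 · 7
At h = 11: dV/dt = 847π/25 cm³/s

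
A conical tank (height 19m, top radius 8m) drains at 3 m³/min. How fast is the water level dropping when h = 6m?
361/(768π) ≈ 0.1496 m/min

r/h = 8/19, so r = (8/19)h
V = (1/3)πr²h = (1/3)π((8/19)h)²h = (64/1083)πh³
dV/dh = (64/361)πh²
dh/dt = (dV/dt)/(dV/dh) = -3/((64/361)π·6²) = -361/(768π) m/min
The level is dropping at 361/(768π) ≈ 0.1496 m/min.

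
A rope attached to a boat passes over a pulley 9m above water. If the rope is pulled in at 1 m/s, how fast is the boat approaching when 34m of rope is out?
34√43/215 ≈ 1.037 m/s

rope² = x² + 9²
x = √(34² - 9²) = 5√43
dx/dt = (rope/x) · d(rope)/dt = (34/(5√43)) · (-1) = -34√43/215 m/s
The boat approaches at 34√43/215 ≈ 1.037 m/s.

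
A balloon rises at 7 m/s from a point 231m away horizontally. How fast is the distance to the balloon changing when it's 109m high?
763√65242/65242 ≈ 2.987 m/s

z² = 231² + y²
z = √(231² + 109²) = √65242
dz/dt = y/z · dy/dt = 109/√65242 · 7 = 763√65242/65242 ≈ 2.987 m/s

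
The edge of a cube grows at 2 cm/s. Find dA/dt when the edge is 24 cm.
576 cm²/s

A = 6s²
dA/dt = 12s · ds/dt = 12·24·2 = 576 cm²/s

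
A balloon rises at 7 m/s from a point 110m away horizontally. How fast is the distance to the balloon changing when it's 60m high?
42√157/157 ≈ 3.352 m/s

z² = 110² + y²
z = √(110² + 60²) = 10√157
dz/dt = y/z · dy/dt = 60/(10√157) · 7 = 42√157/157 ≈ 3.352 m/s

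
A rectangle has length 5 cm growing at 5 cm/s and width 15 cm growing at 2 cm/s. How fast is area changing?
85 cm²/s

A = lw
dA/dt = w·dl/dt + l·dw/dt = 15·5 + 5·2 = 85 cm²/s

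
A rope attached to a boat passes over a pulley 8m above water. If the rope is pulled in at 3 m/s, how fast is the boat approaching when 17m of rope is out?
17/5 = 3.4 m/s

rope² = x² + 8²
x = √(17² - 8²) = 15
dx/dt = (rope/x) · d(rope)/dt = (17/15) · (-3) = -17/5 m/s
The boat approaches at 17/5 = 3.4 m/s.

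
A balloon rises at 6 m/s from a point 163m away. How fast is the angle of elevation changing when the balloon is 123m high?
0.023454 rad/s

tan(θ) = y/163
sec²(θ) · dθ/dt = (1/163) · dy/dt
dθ/dt = cos²(θ)/163 · 6 = 163/(163² + 123²) · 6
dθ/dt = 0.023454 rad/s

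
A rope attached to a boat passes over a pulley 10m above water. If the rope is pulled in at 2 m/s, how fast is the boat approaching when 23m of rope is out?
46√429/429 ≈ 2.221 m/s

rope² = x² + 10²
x = √(23² - 10²) = √429
dx/dt = (rope/x) · d(rope)/dt = (23/√429) · (-2) = -46√429/429 m/s
The boat approaches at 46√429/429 ≈ 2.221 m/s.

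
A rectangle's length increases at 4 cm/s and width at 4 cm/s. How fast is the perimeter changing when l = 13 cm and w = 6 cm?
16 cm/s

P = 2(l + w)
dP/dt = 2(dl/dt + dw/dt) = 2(4 + 4) = 16 cm/s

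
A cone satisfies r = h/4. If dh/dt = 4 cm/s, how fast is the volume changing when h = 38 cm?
361π cm³/s

V = (1/3)π(h/4)²h = πh³/48
dV/dt = πh²/16 · 4
At h = 38: dV/dt = 361π cm³/s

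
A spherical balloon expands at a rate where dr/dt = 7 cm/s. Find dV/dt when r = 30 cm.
25200π cm³/s

V = (4/3)πr³
dV/dt = dV/dr · dr/dt = 4πr² · 7
At r = 30: dV/dt = 25200π cm³/s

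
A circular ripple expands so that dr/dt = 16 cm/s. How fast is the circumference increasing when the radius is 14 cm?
32π cm/s

C = 2πr
dC/dt = 2π · dr/dt = 2π · 16 = 32π cm/s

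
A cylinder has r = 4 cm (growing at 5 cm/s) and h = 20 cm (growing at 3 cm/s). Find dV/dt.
848π cm³/s

V = πr²h
dV/dt = 2πrh·dr/dt + πr²·dh/dt
= 2π(4)(20)(5) + π(4)²(3)
= 848π cm³/s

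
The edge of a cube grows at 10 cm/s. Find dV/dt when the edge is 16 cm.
7680 cm³/s

V = s³
dV/dt = 3s² · ds/dt = 3·16²·10 = 7680 cm³/s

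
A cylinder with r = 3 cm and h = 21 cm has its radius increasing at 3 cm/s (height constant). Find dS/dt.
162π cm²/s

S = 2πrh + 2πr² (lateral + bases)
dS/dt = (2πh + 4πr)·dr/dt = (2π·21 + 4π·3)·3
= 162π cm²/s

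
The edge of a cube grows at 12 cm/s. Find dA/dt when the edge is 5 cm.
720 cm²/s

A = 6s²
dA/dt = 12s · ds/dt = 12·5·12 = 720 cm²/s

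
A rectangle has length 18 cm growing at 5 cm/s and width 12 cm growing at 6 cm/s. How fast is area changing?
168 cm²/s

A = lw
dA/dt = w·dl/dt + l·dw/dt = 12·5 + 18·6 = 168 cm²/s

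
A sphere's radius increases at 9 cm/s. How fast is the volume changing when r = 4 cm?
576π cm³/s

V = (4/3)πr³
dV/dt = dV/dr · dr/dt = 4πr² · 9
At r = 4: dV/dt = 576π cm³/s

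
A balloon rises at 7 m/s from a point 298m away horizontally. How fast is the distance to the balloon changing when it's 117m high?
819√102493/102493 ≈ 2.558 m/s

z² = 298² + y²
z = √(298² + 117²) = √102493
dz/dt = y/z · dy/dt = 117/√102493 · 7 = 819√102493/102493 ≈ 2.558 m/s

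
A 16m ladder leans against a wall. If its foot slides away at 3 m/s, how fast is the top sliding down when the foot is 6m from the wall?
9√55/55 ≈ 1.214 m/s

x² + y² = 16²
2x·dx/dt + 2y·dy/dt = 0
dy/dt = -x/y · dx/dt = -6/(2√55) · 3 = -9√55/55 m/s
The top is descending at 9√55/55 ≈ 1.214 m/s.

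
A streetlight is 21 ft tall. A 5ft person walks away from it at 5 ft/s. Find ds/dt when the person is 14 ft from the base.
25/16 ft/s

By similar triangles: 21/(x+s) = 5/s
Solving: s = 5x/16
ds/dt = 5/16 · dx/dt = 5/16 · 5 = 25/16 ft/s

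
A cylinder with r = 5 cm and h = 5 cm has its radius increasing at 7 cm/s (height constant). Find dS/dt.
210π cm²/s

S = 2πrh + 2πr² (lateral + bases)
dS/dt = (2πh + 4πr)·dr/dt = (2π·5 + 4π·5)·7
= 210π cm²/s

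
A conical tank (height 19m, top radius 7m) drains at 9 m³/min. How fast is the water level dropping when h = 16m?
3249/(12544π) ≈ 0.08244 m/min

r/h = 7/19, so r = (7/19)h
V = (1/3)πr²h = (1/3)π((7/19)h)²h = (49/1083)πh³
dV/dh = (49/361)πh²
dh/dt = (dV/dt)/(dV/dh) = -9/((49/361)π·16²) = -3249/(12544π) m/min
The level is dropping at 3249/(12544π) ≈ 0.08244 m/min.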